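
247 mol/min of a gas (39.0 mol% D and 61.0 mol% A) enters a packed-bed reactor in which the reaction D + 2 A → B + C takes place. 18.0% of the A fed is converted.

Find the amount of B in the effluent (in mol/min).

13.6 mol/min

A reacted = 0.18 × 150.7 = 27.12 mol/min; ν_A = −2, so ξ = 27.12/2 = 13.56 mol/min.
Outlet amounts (n = n₀ + ν ξ):
  D: 96.33 − 1(13.56) = 82.77
  A: 150.7 − 2(13.56) = 123.5
  B: 0 + 1(13.56) = 13.56
  C: 0 + 1(13.56) = 13.56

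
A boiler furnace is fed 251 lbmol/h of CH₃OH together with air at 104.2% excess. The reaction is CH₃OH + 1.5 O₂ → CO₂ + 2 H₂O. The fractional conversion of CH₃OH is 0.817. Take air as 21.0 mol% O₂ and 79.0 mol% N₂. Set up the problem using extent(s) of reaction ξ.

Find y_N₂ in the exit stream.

Stoichiometric O₂ = 1.5 × 251 = 376.5 lbmol/h; O₂ fed = 376.5 × 2.042 = 768.8 lbmol/h.
N₂ fed = 768.8 × 79/21 = 2892 lbmol/h.
Fuel reacted = 0.817 × 251 → ξ = 205.1 lbmol/h.
Outlet (n = n₀ + ν ξ):
  CH₃OH: 251 − 1(205.1) = 45.93
  O₂: 768.8 − 1.5(205.1) = 461.2
  N₂: 2892 (inert)
  CO₂: 0 + 1(205.1) = 205.1
  H₂O: 0 + 2(205.1) = 410.1
Total out = 4015 lbmol/h; y_N₂ = 2892 / 4015 = 0.7204.

0.72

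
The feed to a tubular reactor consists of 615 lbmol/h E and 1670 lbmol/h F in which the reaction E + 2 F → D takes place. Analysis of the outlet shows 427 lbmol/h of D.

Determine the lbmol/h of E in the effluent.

188 lbmol/h

For D: n = n₀ + 1ξ → 427 = 0 + 1ξ, giving ξ = 427 lbmol/h.
Outlet amounts (n = n₀ + ν ξ):
  E: 615 − 1(427) = 188
  F: 1670 − 2(427) = 816
  D: 0 + 1(427) = 427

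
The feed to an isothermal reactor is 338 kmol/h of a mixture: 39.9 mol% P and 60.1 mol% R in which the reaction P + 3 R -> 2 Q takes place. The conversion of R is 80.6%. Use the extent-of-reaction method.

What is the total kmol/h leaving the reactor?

R reacted = 0.806 × 203.1 = 163.7 kmol/h; ν_R = −3, so ξ = 163.7/3 = 54.58 kmol/h.
Outlet amounts (n = n₀ + ν ξ):
  P: 134.9 − 1(54.58) = 80.29
  R: 203.1 − 3(54.58) = 39.41
  Q: 0 + 2(54.58) = 109.2
Total out = 80.29 + 39.41 + 109.2 = 228.8 kmol/h.

229 kmol/h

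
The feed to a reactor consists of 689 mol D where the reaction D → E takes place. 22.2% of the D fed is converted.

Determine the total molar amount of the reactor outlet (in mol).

689 mol

D reacted = 0.222 × 689 = 153 mol; ν_D = −1, so ξ = 153/1 = 153 mol.
Outlet amounts (n = n₀ + ν ξ):
  D: 689 − 1(153) = 536
  E: 0 + 1(153) = 153
Total out = 536 + 153 = 689 mol.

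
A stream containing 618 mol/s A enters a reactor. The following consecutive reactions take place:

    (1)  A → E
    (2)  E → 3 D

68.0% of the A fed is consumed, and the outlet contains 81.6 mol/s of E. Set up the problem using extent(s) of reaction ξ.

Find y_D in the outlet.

Conversion of A: A consumed = 1ξ₁ = 0.68 × 618 → ξ₁ = 420.2 mol/s.
E balance: n_E = 0 + 1ξ₁ − 1ξ₂ = 81.6 → ξ₂ = (1·420.2 − 81.6)/1 = 338.6 mol/s.
Outlet amounts (n = n₀ + Σ ν·ξ):
  A: 618 − 1(420.2) = 197.8
  E: 0 + 1(420.2) − 1(338.6) = 81.6
  D: 0 + 3(338.6) = 1016
Total out = 1295 mol/s; y_D = 1016 / 1295 = 0.7843.

0.784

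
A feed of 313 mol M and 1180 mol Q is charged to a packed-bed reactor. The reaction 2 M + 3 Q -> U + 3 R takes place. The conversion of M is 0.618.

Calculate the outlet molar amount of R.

M reacted = 0.618 × 313 = 193.4 mol; ν_M = −2, so ξ = 193.4/2 = 96.72 mol.
Outlet amounts (n = n₀ + ν ξ):
  M: 313 − 2(96.72) = 119.6
  Q: 1180 − 3(96.72) = 889.8
  U: 0 + 1(96.72) = 96.72
  R: 0 + 3(96.72) = 290.2

290 mol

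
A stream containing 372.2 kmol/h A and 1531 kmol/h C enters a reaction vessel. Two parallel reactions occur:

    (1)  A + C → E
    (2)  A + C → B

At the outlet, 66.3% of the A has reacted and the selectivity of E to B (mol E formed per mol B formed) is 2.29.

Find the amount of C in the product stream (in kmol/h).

Conversion of A: A consumed = 0.663 × 372.2 = 246.8 kmol/h = 1ξ₁ + 1ξ₂.
Selectivity: 1ξ₁ / (1ξ₂) = 2.29 → ξ₁ = 2.29 ξ₂.
Substitute: (1·2.29 + 1) ξ₂ = 246.8 → ξ₂ = 75.01 kmol/h, ξ₁ = 171.8 kmol/h.
Outlet amounts (n = n₀ + Σ ν·ξ):
  A: 372.2 − 1(171.8) − 1(75.01) = 125.4
  C: 1531 − 1(171.8) − 1(75.01) = 1284
  E: 0 + 1(171.8) = 171.8
  B: 0 + 1(75.01) = 75.01

1280 kmol/h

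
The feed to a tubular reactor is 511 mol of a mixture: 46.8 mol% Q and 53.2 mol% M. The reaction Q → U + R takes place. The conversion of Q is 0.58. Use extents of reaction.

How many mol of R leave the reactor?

Q reacted = 0.58 × 239.1 = 138.7 mol; ν_Q = −1, so ξ = 138.7/1 = 138.7 mol.
Outlet amounts (n = n₀ + ν ξ):
  Q: 239.1 − 1(138.7) = 100.4
  U: 0 + 1(138.7) = 138.7
  R: 0 + 1(138.7) = 138.7
  M: 271.9 (inert)

139 mol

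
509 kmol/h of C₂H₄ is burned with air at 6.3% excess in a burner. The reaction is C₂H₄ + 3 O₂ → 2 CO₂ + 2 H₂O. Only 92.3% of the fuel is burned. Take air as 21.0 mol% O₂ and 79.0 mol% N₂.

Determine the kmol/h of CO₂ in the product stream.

Stoichiometric O₂ = 3 × 509 = 1527 kmol/h; O₂ fed = 1527 × 1.063 = 1623 kmol/h.
N₂ fed = 1623 × 79/21 = 6106 kmol/h.
Fuel reacted = 0.923 × 509 → ξ = 469.8 kmol/h.
Outlet (n = n₀ + ν ξ):
  C₂H₄: 509 − 1(469.8) = 39.19
  O₂: 1623 − 3(469.8) = 213.8
  N₂: 6106 (inert)
  CO₂: 0 + 2(469.8) = 939.6
  H₂O: 0 + 2(469.8) = 939.6

940 kmol/h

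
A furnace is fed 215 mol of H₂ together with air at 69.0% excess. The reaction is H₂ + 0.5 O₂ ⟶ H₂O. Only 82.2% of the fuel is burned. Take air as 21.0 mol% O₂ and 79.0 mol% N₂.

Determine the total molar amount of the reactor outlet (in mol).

Stoichiometric O₂ = 0.5 × 215 = 107.5 mol; O₂ fed = 107.5 × 1.690 = 181.7 mol.
N₂ fed = 181.7 × 79/21 = 683.4 mol.
Fuel reacted = 0.822 × 215 → ξ = 176.7 mol.
Outlet (n = n₀ + ν ξ):
  H₂: 215 − 1(176.7) = 38.27
  O₂: 181.7 − 0.5(176.7) = 93.31
  N₂: 683.4 (inert)
  H₂O: 0 + 1(176.7) = 176.7
Total out = 38.27 + 93.31 + 683.4 + 176.7 = 991.8 mol.

992 mol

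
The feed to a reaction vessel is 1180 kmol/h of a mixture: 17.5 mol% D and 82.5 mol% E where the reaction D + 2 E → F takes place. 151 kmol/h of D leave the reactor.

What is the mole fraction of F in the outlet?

For D: n = n₀ − 1ξ → 151 = 206.5 − 1ξ, giving ξ = 55.5 kmol/h.
Outlet amounts (n = n₀ + ν ξ):
  D: 206.5 − 1(55.5) = 151
  E: 973.5 − 2(55.5) = 862.5
  F: 0 + 1(55.5) = 55.5
Total out = 1069 kmol/h; y_F = 55.5 / 1069 = 0.05192.

0.0519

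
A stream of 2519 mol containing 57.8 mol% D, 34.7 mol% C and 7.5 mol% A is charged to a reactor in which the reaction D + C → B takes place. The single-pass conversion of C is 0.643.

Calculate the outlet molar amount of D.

C reacted = 0.643 × 874.1 = 562 mol; ν_C = −1, so ξ = 562/1 = 562 mol.
Outlet amounts (n = n₀ + ν ξ):
  D: 1456 − 1(562) = 893.9
  C: 874.1 − 1(562) = 312.1
  B: 0 + 1(562) = 562
  A: 188.9 (inert)

894 mol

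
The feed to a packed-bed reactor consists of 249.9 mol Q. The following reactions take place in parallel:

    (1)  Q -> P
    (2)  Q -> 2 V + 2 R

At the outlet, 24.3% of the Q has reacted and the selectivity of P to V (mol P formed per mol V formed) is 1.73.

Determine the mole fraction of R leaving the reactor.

Conversion of Q: Q consumed = 0.243 × 249.9 = 60.73 mol = 1ξ₁ + 1ξ₂.
Selectivity: 1ξ₁ / (2ξ₂) = 1.73 → ξ₁ = 3.46 ξ₂.
Substitute: (1·3.46 + 1) ξ₂ = 60.73 → ξ₂ = 13.62 mol, ξ₁ = 47.11 mol.
Outlet amounts (n = n₀ + Σ ν·ξ):
  Q: 249.9 − 1(47.11) − 1(13.62) = 189.2
  P: 0 + 1(47.11) = 47.11
  V: 0 + 2(13.62) = 27.23
  R: 0 + 2(13.62) = 27.23
Total out = 290.7 mol; y_R = 27.23 / 290.7 = 0.09366.

0.0937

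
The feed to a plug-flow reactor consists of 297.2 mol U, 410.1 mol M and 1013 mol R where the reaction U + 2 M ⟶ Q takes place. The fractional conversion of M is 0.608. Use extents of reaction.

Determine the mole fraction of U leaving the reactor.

M reacted = 0.608 × 410.1 = 249.3 mol; ν_M = −2, so ξ = 249.3/2 = 124.7 mol.
Outlet amounts (n = n₀ + ν ξ):
  U: 297.2 − 1(124.7) = 172.5
  M: 410.1 − 2(124.7) = 160.8
  Q: 0 + 1(124.7) = 124.7
  R: 1013 (inert)
Total out = 1471 mol; y_U = 172.5 / 1471 = 0.1173.

0.117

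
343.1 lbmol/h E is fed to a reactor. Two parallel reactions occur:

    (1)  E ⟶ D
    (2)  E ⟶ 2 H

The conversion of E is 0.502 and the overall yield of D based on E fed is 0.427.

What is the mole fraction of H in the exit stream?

0.14

Yield of D: 1ξ₁ / 343.1 = 0.427 → ξ₁ = 146.5 lbmol/h.
Conversion of E: 1ξ₁ + 1ξ₂ = 0.502 × 343.1 = 172.2 → ξ₂ = 25.73 lbmol/h.
Outlet amounts (n = n₀ + Σ ν·ξ):
  E: 343.1 − 1(146.5) − 1(25.73) = 170.9
  D: 0 + 1(146.5) = 146.5
  H: 0 + 2(25.73) = 51.47
Total out = 368.8 lbmol/h; y_H = 51.47 / 368.8 = 0.1395.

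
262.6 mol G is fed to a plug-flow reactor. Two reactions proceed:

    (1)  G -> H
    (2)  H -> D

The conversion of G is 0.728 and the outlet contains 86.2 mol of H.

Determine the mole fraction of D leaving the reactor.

0.4

Conversion of G: G consumed = 1ξ₁ = 0.728 × 262.6 → ξ₁ = 191.2 mol.
H balance: n_H = 0 + 1ξ₁ − 1ξ₂ = 86.2 → ξ₂ = (1·191.2 − 86.2)/1 = 105 mol.
Outlet amounts (n = n₀ + Σ ν·ξ):
  G: 262.6 − 1(191.2) = 71.43
  H: 0 + 1(191.2) − 1(105) = 86.2
  D: 0 + 1(105) = 105
Total out = 262.6 mol; y_D = 105 / 262.6 = 0.3997.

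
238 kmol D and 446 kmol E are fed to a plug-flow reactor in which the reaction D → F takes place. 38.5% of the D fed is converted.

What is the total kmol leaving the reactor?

684 kmol

D reacted = 0.385 × 238 = 91.63 kmol; ν_D = −1, so ξ = 91.63/1 = 91.63 kmol.
Outlet amounts (n = n₀ + ν ξ):
  D: 238 − 1(91.63) = 146.4
  F: 0 + 1(91.63) = 91.63
  E: 446 (inert)
Total out = 146.4 + 91.63 + 446 = 684 kmol.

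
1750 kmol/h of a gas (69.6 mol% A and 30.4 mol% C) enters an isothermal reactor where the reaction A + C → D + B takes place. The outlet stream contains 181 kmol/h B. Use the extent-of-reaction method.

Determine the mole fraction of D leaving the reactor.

For B: n = n₀ + 1ξ → 181 = 0 + 1ξ, giving ξ = 181 kmol/h.
Outlet amounts (n = n₀ + ν ξ):
  A: 1218 − 1(181) = 1037
  C: 532 − 1(181) = 351
  D: 0 + 1(181) = 181
  B: 0 + 1(181) = 181
Total out = 1750 kmol/h; y_D = 181 / 1750 = 0.1034.

0.103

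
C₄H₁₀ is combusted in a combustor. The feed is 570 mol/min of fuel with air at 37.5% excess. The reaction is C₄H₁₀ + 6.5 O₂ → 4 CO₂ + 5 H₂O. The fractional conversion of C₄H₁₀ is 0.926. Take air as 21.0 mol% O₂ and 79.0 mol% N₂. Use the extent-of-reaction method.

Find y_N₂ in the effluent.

0.748

Stoichiometric O₂ = 6.5 × 570 = 3705 mol/min; O₂ fed = 3705 × 1.375 = 5094 mol/min.
N₂ fed = 5094 × 79/21 = 19160 mol/min.
Fuel reacted = 0.926 × 570 → ξ = 527.8 mol/min.
Outlet (n = n₀ + ν ξ):
  C₄H₁₀: 570 − 1(527.8) = 42.18
  O₂: 5094 − 6.5(527.8) = 1664
  N₂: 19160 (inert)
  CO₂: 0 + 4(527.8) = 2111
  H₂O: 0 + 5(527.8) = 2639
Total out = 25620 mol/min; y_N₂ = 19160 / 25620 = 0.748.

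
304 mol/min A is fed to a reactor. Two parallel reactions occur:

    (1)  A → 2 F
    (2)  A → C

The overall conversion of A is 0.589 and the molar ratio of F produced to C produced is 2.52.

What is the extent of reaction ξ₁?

Conversion of A: A consumed = 0.589 × 304 = 179.1 mol/min = 1ξ₁ + 1ξ₂.
Selectivity: 2ξ₁ / (1ξ₂) = 2.52 → ξ₁ = 1.26 ξ₂.
Substitute: (1·1.26 + 1) ξ₂ = 179.1 → ξ₂ = 79.23 mol/min, ξ₁ = 99.83 mol/min.
Outlet amounts (n = n₀ + Σ ν·ξ):
  A: 304 − 1(99.83) − 1(79.23) = 124.9
  F: 0 + 2(99.83) = 199.7
  C: 0 + 1(79.23) = 79.23

ξ₁ = 99.8 mol/min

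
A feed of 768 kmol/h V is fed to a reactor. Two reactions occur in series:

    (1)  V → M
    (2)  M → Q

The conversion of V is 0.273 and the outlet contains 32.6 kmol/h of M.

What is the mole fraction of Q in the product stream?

Conversion of V: V consumed = 1ξ₁ = 0.273 × 768 → ξ₁ = 209.7 kmol/h.
M balance: n_M = 0 + 1ξ₁ − 1ξ₂ = 32.6 → ξ₂ = (1·209.7 − 32.6)/1 = 177.1 kmol/h.
Outlet amounts (n = n₀ + Σ ν·ξ):
  V: 768 − 1(209.7) = 558.3
  M: 0 + 1(209.7) − 1(177.1) = 32.6
  Q: 0 + 1(177.1) = 177.1
Total out = 768 kmol/h; y_Q = 177.1 / 768 = 0.2306.

0.231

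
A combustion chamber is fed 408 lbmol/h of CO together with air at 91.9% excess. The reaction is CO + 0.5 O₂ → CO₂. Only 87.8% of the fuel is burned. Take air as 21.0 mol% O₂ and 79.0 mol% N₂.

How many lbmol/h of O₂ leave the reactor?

212 lbmol/h

Stoichiometric O₂ = 0.5 × 408 = 204 lbmol/h; O₂ fed = 204 × 1.919 = 391.5 lbmol/h.
N₂ fed = 391.5 × 79/21 = 1473 lbmol/h.
Fuel reacted = 0.878 × 408 → ξ = 358.2 lbmol/h.
Outlet (n = n₀ + ν ξ):
  CO: 408 − 1(358.2) = 49.78
  O₂: 391.5 − 0.5(358.2) = 212.4
  N₂: 1473 (inert)
  CO₂: 0 + 1(358.2) = 358.2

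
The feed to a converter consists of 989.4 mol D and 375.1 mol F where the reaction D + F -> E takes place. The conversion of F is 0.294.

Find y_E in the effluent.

F reacted = 0.294 × 375.1 = 110.3 mol; ν_F = −1, so ξ = 110.3/1 = 110.3 mol.
Outlet amounts (n = n₀ + ν ξ):
  D: 989.4 − 1(110.3) = 879.1
  F: 375.1 − 1(110.3) = 264.8
  E: 0 + 1(110.3) = 110.3
Total out = 1254 mol; y_E = 110.3 / 1254 = 0.08793.

0.0879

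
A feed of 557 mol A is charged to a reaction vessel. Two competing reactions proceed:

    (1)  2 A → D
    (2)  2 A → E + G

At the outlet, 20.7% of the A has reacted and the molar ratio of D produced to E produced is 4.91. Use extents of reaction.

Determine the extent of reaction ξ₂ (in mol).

Conversion of A: A consumed = 0.207 × 557 = 115.3 mol = 2ξ₁ + 2ξ₂.
Selectivity: 1ξ₁ / (1ξ₂) = 4.91 → ξ₁ = 4.91 ξ₂.
Substitute: (2·4.91 + 2) ξ₂ = 115.3 → ξ₂ = 9.755 mol, ξ₁ = 47.89 mol.
Outlet amounts (n = n₀ + Σ ν·ξ):
  A: 557 − 2(47.89) − 2(9.755) = 441.7
  D: 0 + 1(47.89) = 47.89
  E: 0 + 1(9.755) = 9.755
  G: 0 + 1(9.755) = 9.755

ξ₂ = 9.75 mol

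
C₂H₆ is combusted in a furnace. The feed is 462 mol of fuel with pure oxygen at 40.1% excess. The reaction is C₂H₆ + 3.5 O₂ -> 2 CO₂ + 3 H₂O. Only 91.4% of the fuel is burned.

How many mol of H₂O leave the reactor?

1270 mol

Stoichiometric O₂ = 3.5 × 462 = 1617 mol; O₂ fed = 1617 × 1.401 = 2265 mol.
Fuel reacted = 0.914 × 462 → ξ = 422.3 mol.
Outlet (n = n₀ + ν ξ):
  C₂H₆: 462 − 1(422.3) = 39.73
  O₂: 2265 − 3.5(422.3) = 787.5
  CO₂: 0 + 2(422.3) = 844.5
  H₂O: 0 + 3(422.3) = 1267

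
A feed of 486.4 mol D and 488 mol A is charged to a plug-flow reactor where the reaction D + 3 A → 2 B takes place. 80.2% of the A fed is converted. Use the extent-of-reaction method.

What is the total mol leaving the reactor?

713 mol

A reacted = 0.802 × 488 = 391.4 mol; ν_A = −3, so ξ = 391.4/3 = 130.5 mol.
Outlet amounts (n = n₀ + ν ξ):
  D: 486.4 − 1(130.5) = 355.9
  A: 488 − 3(130.5) = 96.62
  B: 0 + 2(130.5) = 260.9
Total out = 355.9 + 96.62 + 260.9 = 713.5 mol.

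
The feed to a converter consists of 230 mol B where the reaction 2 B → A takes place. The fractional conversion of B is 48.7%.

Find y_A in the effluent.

B reacted = 0.487 × 230 = 112 mol; ν_B = −2, so ξ = 112/2 = 56 mol.
Outlet amounts (n = n₀ + ν ξ):
  B: 230 − 2(56) = 118
  A: 0 + 1(56) = 56
Total out = 174 mol; y_A = 56 / 174 = 0.3219.

0.322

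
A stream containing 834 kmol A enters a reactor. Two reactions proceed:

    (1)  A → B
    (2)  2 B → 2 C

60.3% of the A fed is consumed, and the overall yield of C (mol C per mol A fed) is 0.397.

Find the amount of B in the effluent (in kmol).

172 kmol

Conversion of A: A consumed = 1ξ₁ = 0.603 × 834 → ξ₁ = 502.9 kmol.
Yield of C: 2ξ₂ / 834 = 0.397 → ξ₂ = 165.5 kmol.
Outlet amounts (n = n₀ + Σ ν·ξ):
  A: 834 − 1(502.9) = 331.1
  B: 0 + 1(502.9) − 2(165.5) = 171.8
  C: 0 + 2(165.5) = 331.1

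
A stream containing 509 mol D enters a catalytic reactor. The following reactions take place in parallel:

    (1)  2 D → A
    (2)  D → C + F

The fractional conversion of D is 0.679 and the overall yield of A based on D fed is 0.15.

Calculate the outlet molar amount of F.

Yield of A: 1ξ₁ / 509 = 0.15 → ξ₁ = 76.35 mol.
Conversion of D: 2ξ₁ + 1ξ₂ = 0.679 × 509 = 345.6 → ξ₂ = 192.9 mol.
Outlet amounts (n = n₀ + Σ ν·ξ):
  D: 509 − 2(76.35) − 1(192.9) = 163.4
  A: 0 + 1(76.35) = 76.35
  C: 0 + 1(192.9) = 192.9
  F: 0 + 1(192.9) = 192.9

193 mol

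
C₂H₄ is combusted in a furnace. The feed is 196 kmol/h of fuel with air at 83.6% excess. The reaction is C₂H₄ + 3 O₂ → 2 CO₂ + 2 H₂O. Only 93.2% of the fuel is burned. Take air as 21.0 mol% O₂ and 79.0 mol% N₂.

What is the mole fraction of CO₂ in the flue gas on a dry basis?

0.0735

Stoichiometric O₂ = 3 × 196 = 588 kmol/h; O₂ fed = 588 × 1.836 = 1080 kmol/h.
N₂ fed = 1080 × 79/21 = 4061 kmol/h.
Fuel reacted = 0.932 × 196 → ξ = 182.7 kmol/h.
Outlet (n = n₀ + ν ξ):
  C₂H₄: 196 − 1(182.7) = 13.33
  O₂: 1080 − 3(182.7) = 531.6
  N₂: 4061 (inert)
  CO₂: 0 + 2(182.7) = 365.3
  H₂O: 0 + 2(182.7) = 365.3
Dry total = 4971 kmol/h; y_CO₂ (dry) = 365.3 / 4971 = 0.07349.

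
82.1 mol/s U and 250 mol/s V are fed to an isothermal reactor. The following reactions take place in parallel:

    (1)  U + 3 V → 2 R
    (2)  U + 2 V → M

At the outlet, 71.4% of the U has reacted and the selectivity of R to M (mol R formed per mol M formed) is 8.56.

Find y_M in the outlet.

Conversion of U: U consumed = 0.714 × 82.1 = 58.62 mol/s = 1ξ₁ + 1ξ₂.
Selectivity: 2ξ₁ / (1ξ₂) = 8.56 → ξ₁ = 4.28 ξ₂.
Substitute: (1·4.28 + 1) ξ₂ = 58.62 → ξ₂ = 11.1 mol/s, ξ₁ = 47.52 mol/s.
Outlet amounts (n = n₀ + Σ ν·ξ):
  U: 82.1 − 1(47.52) − 1(11.1) = 23.48
  V: 250 − 3(47.52) − 2(11.1) = 85.24
  R: 0 + 2(47.52) = 95.03
  M: 0 + 1(11.1) = 11.1
Total out = 214.9 mol/s; y_M = 11.1 / 214.9 = 0.05167.

0.0517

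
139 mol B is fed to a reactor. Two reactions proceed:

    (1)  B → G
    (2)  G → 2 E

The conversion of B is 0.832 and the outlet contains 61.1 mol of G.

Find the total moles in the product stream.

Conversion of B: B consumed = 1ξ₁ = 0.832 × 139 → ξ₁ = 115.6 mol.
G balance: n_G = 0 + 1ξ₁ − 1ξ₂ = 61.1 → ξ₂ = (1·115.6 − 61.1)/1 = 54.55 mol.
Outlet amounts (n = n₀ + Σ ν·ξ):
  B: 139 − 1(115.6) = 23.35
  G: 0 + 1(115.6) − 1(54.55) = 61.1
  E: 0 + 2(54.55) = 109.1
Total out = 23.35 + 61.1 + 109.1 = 193.5 mol.

194 mol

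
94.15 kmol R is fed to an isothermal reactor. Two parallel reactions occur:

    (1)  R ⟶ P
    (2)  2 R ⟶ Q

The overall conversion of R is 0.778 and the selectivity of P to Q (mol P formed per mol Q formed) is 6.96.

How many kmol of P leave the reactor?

56.9 kmol

Conversion of R: R consumed = 0.778 × 94.15 = 73.25 kmol = 1ξ₁ + 2ξ₂.
Selectivity: 1ξ₁ / (1ξ₂) = 6.96 → ξ₁ = 6.96 ξ₂.
Substitute: (1·6.96 + 2) ξ₂ = 73.25 → ξ₂ = 8.175 kmol, ξ₁ = 56.9 kmol.
Outlet amounts (n = n₀ + Σ ν·ξ):
  R: 94.15 − 1(56.9) − 2(8.175) = 20.9
  P: 0 + 1(56.9) = 56.9
  Q: 0 + 1(8.175) = 8.175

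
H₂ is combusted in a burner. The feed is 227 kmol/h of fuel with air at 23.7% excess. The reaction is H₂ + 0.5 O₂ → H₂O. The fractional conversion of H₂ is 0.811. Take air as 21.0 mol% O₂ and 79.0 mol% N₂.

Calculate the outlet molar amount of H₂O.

Stoichiometric O₂ = 0.5 × 227 = 113.5 kmol/h; O₂ fed = 113.5 × 1.237 = 140.4 kmol/h.
N₂ fed = 140.4 × 79/21 = 528.2 kmol/h.
Fuel reacted = 0.811 × 227 → ξ = 184.1 kmol/h.
Outlet (n = n₀ + ν ξ):
  H₂: 227 − 1(184.1) = 42.9
  O₂: 140.4 − 0.5(184.1) = 48.35
  N₂: 528.2 (inert)
  H₂O: 0 + 1(184.1) = 184.1

184 kmol/h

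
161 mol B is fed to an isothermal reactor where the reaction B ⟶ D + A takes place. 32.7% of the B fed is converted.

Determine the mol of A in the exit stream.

52.6 mol

B reacted = 0.327 × 161 = 52.65 mol; ν_B = −1, so ξ = 52.65/1 = 52.65 mol.
Outlet amounts (n = n₀ + ν ξ):
  B: 161 − 1(52.65) = 108.4
  D: 0 + 1(52.65) = 52.65
  A: 0 + 1(52.65) = 52.65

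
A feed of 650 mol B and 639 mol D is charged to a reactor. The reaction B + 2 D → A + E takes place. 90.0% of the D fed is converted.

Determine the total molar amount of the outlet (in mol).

D reacted = 0.9 × 639 = 575.1 mol; ν_D = −2, so ξ = 575.1/2 = 287.6 mol.
Outlet amounts (n = n₀ + ν ξ):
  B: 650 − 1(287.6) = 362.4
  D: 639 − 2(287.6) = 63.9
  A: 0 + 1(287.6) = 287.6
  E: 0 + 1(287.6) = 287.6
Total out = 362.4 + 63.9 + 287.6 + 287.6 = 1001 mol.

1000 mol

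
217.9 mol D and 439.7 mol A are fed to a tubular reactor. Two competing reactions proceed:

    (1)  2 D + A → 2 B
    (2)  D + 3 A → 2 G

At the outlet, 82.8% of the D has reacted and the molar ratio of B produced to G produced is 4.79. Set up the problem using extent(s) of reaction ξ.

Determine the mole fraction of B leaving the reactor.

Conversion of D: D consumed = 0.828 × 217.9 = 180.4 mol = 2ξ₁ + 1ξ₂.
Selectivity: 2ξ₁ / (2ξ₂) = 4.79 → ξ₁ = 4.79 ξ₂.
Substitute: (2·4.79 + 1) ξ₂ = 180.4 → ξ₂ = 17.05 mol, ξ₁ = 81.68 mol.
Outlet amounts (n = n₀ + Σ ν·ξ):
  D: 217.9 − 2(81.68) − 1(17.05) = 37.48
  A: 439.7 − 1(81.68) − 3(17.05) = 306.9
  B: 0 + 2(81.68) = 163.4
  G: 0 + 2(17.05) = 34.11
Total out = 541.8 mol; y_B = 163.4 / 541.8 = 0.3015.

0.302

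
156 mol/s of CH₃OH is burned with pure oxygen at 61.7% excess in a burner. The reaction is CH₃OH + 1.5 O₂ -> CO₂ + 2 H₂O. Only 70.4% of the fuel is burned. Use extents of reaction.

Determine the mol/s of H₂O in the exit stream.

Stoichiometric O₂ = 1.5 × 156 = 234 mol/s; O₂ fed = 234 × 1.617 = 378.4 mol/s.
Fuel reacted = 0.704 × 156 → ξ = 109.8 mol/s.
Outlet (n = n₀ + ν ξ):
  CH₃OH: 156 − 1(109.8) = 46.18
  O₂: 378.4 − 1.5(109.8) = 213.6
  CO₂: 0 + 1(109.8) = 109.8
  H₂O: 0 + 2(109.8) = 219.6

220 mol/s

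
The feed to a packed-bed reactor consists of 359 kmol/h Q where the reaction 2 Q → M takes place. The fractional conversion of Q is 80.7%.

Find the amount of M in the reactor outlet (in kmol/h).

Q reacted = 0.807 × 359 = 289.7 kmol/h; ν_Q = −2, so ξ = 289.7/2 = 144.9 kmol/h.
Outlet amounts (n = n₀ + ν ξ):
  Q: 359 − 2(144.9) = 69.29
  M: 0 + 1(144.9) = 144.9

145 kmol/h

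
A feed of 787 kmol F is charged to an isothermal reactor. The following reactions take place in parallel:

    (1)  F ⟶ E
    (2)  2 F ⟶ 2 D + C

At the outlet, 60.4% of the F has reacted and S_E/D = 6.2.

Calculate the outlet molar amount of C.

Conversion of F: F consumed = 0.604 × 787 = 475.3 kmol = 1ξ₁ + 2ξ₂.
Selectivity: 1ξ₁ / (2ξ₂) = 6.2 → ξ₁ = 12.4 ξ₂.
Substitute: (1·12.4 + 2) ξ₂ = 475.3 → ξ₂ = 33.01 kmol, ξ₁ = 409.3 kmol.
Outlet amounts (n = n₀ + Σ ν·ξ):
  F: 787 − 1(409.3) − 2(33.01) = 311.7
  E: 0 + 1(409.3) = 409.3
  D: 0 + 2(33.01) = 66.02
  C: 0 + 1(33.01) = 33.01

33 kmol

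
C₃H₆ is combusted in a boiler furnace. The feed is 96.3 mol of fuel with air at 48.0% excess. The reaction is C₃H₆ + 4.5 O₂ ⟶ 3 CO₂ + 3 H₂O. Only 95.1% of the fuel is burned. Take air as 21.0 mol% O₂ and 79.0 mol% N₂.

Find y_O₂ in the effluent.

0.0717

Stoichiometric O₂ = 4.5 × 96.3 = 433.3 mol; O₂ fed = 433.3 × 1.480 = 641.4 mol.
N₂ fed = 641.4 × 79/21 = 2413 mol.
Fuel reacted = 0.951 × 96.3 → ξ = 91.58 mol.
Outlet (n = n₀ + ν ξ):
  C₃H₆: 96.3 − 1(91.58) = 4.719
  O₂: 641.4 − 4.5(91.58) = 229.2
  N₂: 2413 (inert)
  CO₂: 0 + 3(91.58) = 274.7
  H₂O: 0 + 3(91.58) = 274.7
Total out = 3196 mol; y_O₂ = 229.2 / 3196 = 0.07172.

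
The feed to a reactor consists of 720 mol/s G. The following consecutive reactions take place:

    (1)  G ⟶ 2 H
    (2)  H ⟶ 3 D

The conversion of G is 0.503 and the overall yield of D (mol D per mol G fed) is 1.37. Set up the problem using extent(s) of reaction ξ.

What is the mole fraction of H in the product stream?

Conversion of G: G consumed = 1ξ₁ = 0.503 × 720 → ξ₁ = 362.2 mol/s.
Yield of D: 3ξ₂ / 720 = 1.37 → ξ₂ = 328.8 mol/s.
Outlet amounts (n = n₀ + Σ ν·ξ):
  G: 720 − 1(362.2) = 357.8
  H: 0 + 2(362.2) − 1(328.8) = 395.5
  D: 0 + 3(328.8) = 986.4
Total out = 1740 mol/s; y_H = 395.5 / 1740 = 0.2273.

0.227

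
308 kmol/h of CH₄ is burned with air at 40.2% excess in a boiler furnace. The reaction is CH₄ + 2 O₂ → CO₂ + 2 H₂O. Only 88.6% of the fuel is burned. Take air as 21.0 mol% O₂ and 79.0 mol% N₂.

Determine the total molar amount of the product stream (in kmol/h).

4420 kmol/h

Stoichiometric O₂ = 2 × 308 = 616 kmol/h; O₂ fed = 616 × 1.402 = 863.6 kmol/h.
N₂ fed = 863.6 × 79/21 = 3249 kmol/h.
Fuel reacted = 0.886 × 308 → ξ = 272.9 kmol/h.
Outlet (n = n₀ + ν ξ):
  CH₄: 308 − 1(272.9) = 35.11
  O₂: 863.6 − 2(272.9) = 317.9
  N₂: 3249 (inert)
  CO₂: 0 + 1(272.9) = 272.9
  H₂O: 0 + 2(272.9) = 545.8
Total out = 35.11 + 317.9 + 3249 + 272.9 + 545.8 = 4421 kmol/h.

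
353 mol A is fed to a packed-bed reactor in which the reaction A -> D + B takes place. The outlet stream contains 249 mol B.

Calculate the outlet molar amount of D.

249 mol

For B: n = n₀ + 1ξ → 249 = 0 + 1ξ, giving ξ = 249 mol.
Outlet amounts (n = n₀ + ν ξ):
  A: 353 − 1(249) = 104
  D: 0 + 1(249) = 249
  B: 0 + 1(249) = 249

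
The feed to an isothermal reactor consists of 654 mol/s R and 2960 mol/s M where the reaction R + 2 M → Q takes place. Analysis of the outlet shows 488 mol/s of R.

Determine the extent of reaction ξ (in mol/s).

For R: n = n₀ − 1ξ → 488 = 654 − 1ξ, giving ξ = 166 mol/s.
Outlet amounts (n = n₀ + ν ξ):
  R: 654 − 1(166) = 488
  M: 2960 − 2(166) = 2628
  Q: 0 + 1(166) = 166

ξ = 166 mol/s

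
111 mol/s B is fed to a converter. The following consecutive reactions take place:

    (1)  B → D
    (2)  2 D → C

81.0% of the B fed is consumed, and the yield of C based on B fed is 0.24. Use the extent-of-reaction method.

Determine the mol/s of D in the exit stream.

36.6 mol/s

Conversion of B: B consumed = 1ξ₁ = 0.81 × 111 → ξ₁ = 89.91 mol/s.
Yield of C: 1ξ₂ / 111 = 0.24 → ξ₂ = 26.64 mol/s.
Outlet amounts (n = n₀ + Σ ν·ξ):
  B: 111 − 1(89.91) = 21.09
  D: 0 + 1(89.91) − 2(26.64) = 36.63
  C: 0 + 1(26.64) = 26.64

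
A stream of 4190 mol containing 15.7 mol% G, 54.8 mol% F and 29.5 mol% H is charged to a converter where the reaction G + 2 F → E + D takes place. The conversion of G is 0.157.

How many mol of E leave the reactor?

103 mol

G reacted = 0.157 × 657.8 = 103.3 mol; ν_G = −1, so ξ = 103.3/1 = 103.3 mol.
Outlet amounts (n = n₀ + ν ξ):
  G: 657.8 − 1(103.3) = 554.6
  F: 2296 − 2(103.3) = 2090
  E: 0 + 1(103.3) = 103.3
  D: 0 + 1(103.3) = 103.3
  H: 1236 (inert)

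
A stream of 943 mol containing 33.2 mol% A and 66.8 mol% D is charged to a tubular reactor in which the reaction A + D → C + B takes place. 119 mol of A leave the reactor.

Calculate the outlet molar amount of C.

For A: n = n₀ − 1ξ → 119 = 313.1 − 1ξ, giving ξ = 194.1 mol.
Outlet amounts (n = n₀ + ν ξ):
  A: 313.1 − 1(194.1) = 119
  D: 629.9 − 1(194.1) = 435.8
  C: 0 + 1(194.1) = 194.1
  B: 0 + 1(194.1) = 194.1

194 mol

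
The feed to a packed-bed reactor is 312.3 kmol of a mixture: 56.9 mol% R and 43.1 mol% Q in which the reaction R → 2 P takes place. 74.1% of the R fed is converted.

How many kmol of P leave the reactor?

263 kmol

R reacted = 0.741 × 177.7 = 131.7 kmol; ν_R = −1, so ξ = 131.7/1 = 131.7 kmol.
Outlet amounts (n = n₀ + ν ξ):
  R: 177.7 − 1(131.7) = 46.02
  P: 0 + 2(131.7) = 263.3
  Q: 134.6 (inert)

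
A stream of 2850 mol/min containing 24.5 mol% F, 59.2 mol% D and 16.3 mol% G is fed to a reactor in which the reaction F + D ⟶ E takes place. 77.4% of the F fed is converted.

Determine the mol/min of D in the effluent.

1150 mol/min

F reacted = 0.774 × 698.2 = 540.4 mol/min; ν_F = −1, so ξ = 540.4/1 = 540.4 mol/min.
Outlet amounts (n = n₀ + ν ξ):
  F: 698.2 − 1(540.4) = 157.8
  D: 1687 − 1(540.4) = 1147
  E: 0 + 1(540.4) = 540.4
  G: 464.6 (inert)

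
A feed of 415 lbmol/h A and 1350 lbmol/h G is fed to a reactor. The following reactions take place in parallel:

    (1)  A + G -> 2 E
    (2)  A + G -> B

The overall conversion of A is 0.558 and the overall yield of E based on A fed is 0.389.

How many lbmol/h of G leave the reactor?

1120 lbmol/h

Yield of E: 2ξ₁ / 415 = 0.389 → ξ₁ = 80.72 lbmol/h.
Conversion of A: 1ξ₁ + 1ξ₂ = 0.558 × 415 = 231.6 → ξ₂ = 150.9 lbmol/h.
Outlet amounts (n = n₀ + Σ ν·ξ):
  A: 415 − 1(80.72) − 1(150.9) = 183.4
  G: 1350 − 1(80.72) − 1(150.9) = 1118
  E: 0 + 2(80.72) = 161.4
  B: 0 + 1(150.9) = 150.9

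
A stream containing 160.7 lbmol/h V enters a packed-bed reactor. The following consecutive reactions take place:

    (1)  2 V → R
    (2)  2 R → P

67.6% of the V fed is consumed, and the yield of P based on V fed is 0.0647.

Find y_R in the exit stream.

0.349

Conversion of V: V consumed = 2ξ₁ = 0.676 × 160.7 → ξ₁ = 54.32 lbmol/h.
Yield of P: 1ξ₂ / 160.7 = 0.0647 → ξ₂ = 10.4 lbmol/h.
Outlet amounts (n = n₀ + Σ ν·ξ):
  V: 160.7 − 2(54.32) = 52.07
  R: 0 + 1(54.32) − 2(10.4) = 33.52
  P: 0 + 1(10.4) = 10.4
Total out = 95.99 lbmol/h; y_R = 33.52 / 95.99 = 0.3492.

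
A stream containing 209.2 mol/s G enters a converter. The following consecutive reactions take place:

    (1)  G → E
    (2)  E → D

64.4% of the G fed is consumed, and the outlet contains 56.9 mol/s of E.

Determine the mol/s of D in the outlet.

Conversion of G: G consumed = 1ξ₁ = 0.644 × 209.2 → ξ₁ = 134.7 mol/s.
E balance: n_E = 0 + 1ξ₁ − 1ξ₂ = 56.9 → ξ₂ = (1·134.7 − 56.9)/1 = 77.82 mol/s.
Outlet amounts (n = n₀ + Σ ν·ξ):
  G: 209.2 − 1(134.7) = 74.48
  E: 0 + 1(134.7) − 1(77.82) = 56.9
  D: 0 + 1(77.82) = 77.82

77.8 mol/s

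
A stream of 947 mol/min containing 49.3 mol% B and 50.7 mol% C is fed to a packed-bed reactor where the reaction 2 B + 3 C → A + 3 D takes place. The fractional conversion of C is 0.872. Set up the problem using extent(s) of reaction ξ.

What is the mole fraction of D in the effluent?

C reacted = 0.872 × 480.1 = 418.7 mol/min; ν_C = −3, so ξ = 418.7/3 = 139.6 mol/min.
Outlet amounts (n = n₀ + ν ξ):
  B: 466.9 − 2(139.6) = 187.8
  C: 480.1 − 3(139.6) = 61.46
  A: 0 + 1(139.6) = 139.6
  D: 0 + 3(139.6) = 418.7
Total out = 807.4 mol/min; y_D = 418.7 / 807.4 = 0.5185.

0.519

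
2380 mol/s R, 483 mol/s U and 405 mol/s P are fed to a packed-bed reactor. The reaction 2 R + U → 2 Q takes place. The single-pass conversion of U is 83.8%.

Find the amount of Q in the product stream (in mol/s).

U reacted = 0.838 × 483 = 404.8 mol/s; ν_U = −1, so ξ = 404.8/1 = 404.8 mol/s.
Outlet amounts (n = n₀ + ν ξ):
  R: 2380 − 2(404.8) = 1570
  U: 483 − 1(404.8) = 78.25
  Q: 0 + 2(404.8) = 809.5
  P: 405 (inert)

810 mol/s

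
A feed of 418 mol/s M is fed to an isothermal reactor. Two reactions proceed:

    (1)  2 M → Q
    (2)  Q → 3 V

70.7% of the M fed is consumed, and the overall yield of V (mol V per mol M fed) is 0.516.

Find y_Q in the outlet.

Conversion of M: M consumed = 2ξ₁ = 0.707 × 418 → ξ₁ = 147.8 mol/s.
Yield of V: 3ξ₂ / 418 = 0.516 → ξ₂ = 71.9 mol/s.
Outlet amounts (n = n₀ + Σ ν·ξ):
  M: 418 − 2(147.8) = 122.5
  Q: 0 + 1(147.8) − 1(71.9) = 75.87
  V: 0 + 3(71.9) = 215.7
Total out = 414 mol/s; y_Q = 75.87 / 414 = 0.1832.

0.183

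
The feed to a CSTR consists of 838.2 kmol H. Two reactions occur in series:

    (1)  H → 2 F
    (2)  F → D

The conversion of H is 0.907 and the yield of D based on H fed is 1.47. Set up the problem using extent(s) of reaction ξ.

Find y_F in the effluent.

Conversion of H: H consumed = 1ξ₁ = 0.907 × 838.2 → ξ₁ = 760.2 kmol.
Yield of D: 1ξ₂ / 838.2 = 1.47 → ξ₂ = 1232 kmol.
Outlet amounts (n = n₀ + Σ ν·ξ):
  H: 838.2 − 1(760.2) = 77.95
  F: 0 + 2(760.2) − 1(1232) = 288.3
  D: 0 + 1(1232) = 1232
Total out = 1598 kmol; y_F = 288.3 / 1598 = 0.1804.

0.18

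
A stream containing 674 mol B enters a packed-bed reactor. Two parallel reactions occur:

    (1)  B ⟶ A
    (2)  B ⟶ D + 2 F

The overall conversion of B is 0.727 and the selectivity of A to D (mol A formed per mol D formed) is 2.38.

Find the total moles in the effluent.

Conversion of B: B consumed = 0.727 × 674 = 490 mol = 1ξ₁ + 1ξ₂.
Selectivity: 1ξ₁ / (1ξ₂) = 2.38 → ξ₁ = 2.38 ξ₂.
Substitute: (1·2.38 + 1) ξ₂ = 490 → ξ₂ = 145 mol, ξ₁ = 345 mol.
Outlet amounts (n = n₀ + Σ ν·ξ):
  B: 674 − 1(345) − 1(145) = 184
  A: 0 + 1(345) = 345
  D: 0 + 1(145) = 145
  F: 0 + 2(145) = 289.9
Total out = 184 + 345 + 145 + 289.9 = 963.9 mol.

964 mol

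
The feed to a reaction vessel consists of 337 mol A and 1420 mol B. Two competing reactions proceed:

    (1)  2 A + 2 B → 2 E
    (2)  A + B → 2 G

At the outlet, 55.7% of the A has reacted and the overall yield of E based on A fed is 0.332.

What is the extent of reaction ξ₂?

ξ₂ = 75.8 mol

Yield of E: 2ξ₁ / 337 = 0.332 → ξ₁ = 55.94 mol.
Conversion of A: 2ξ₁ + 1ξ₂ = 0.557 × 337 = 187.7 → ξ₂ = 75.83 mol.
Outlet amounts (n = n₀ + Σ ν·ξ):
  A: 337 − 2(55.94) − 1(75.83) = 149.3
  B: 1420 − 2(55.94) − 1(75.83) = 1232
  E: 0 + 2(55.94) = 111.9
  G: 0 + 2(75.83) = 151.7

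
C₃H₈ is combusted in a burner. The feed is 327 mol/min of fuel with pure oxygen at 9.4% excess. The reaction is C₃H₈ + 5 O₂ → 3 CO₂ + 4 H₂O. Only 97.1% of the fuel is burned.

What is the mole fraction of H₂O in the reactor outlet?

0.522

Stoichiometric O₂ = 5 × 327 = 1635 mol/min; O₂ fed = 1635 × 1.094 = 1789 mol/min.
Fuel reacted = 0.971 × 327 → ξ = 317.5 mol/min.
Outlet (n = n₀ + ν ξ):
  C₃H₈: 327 − 1(317.5) = 9.483
  O₂: 1789 − 5(317.5) = 201.1
  CO₂: 0 + 3(317.5) = 952.6
  H₂O: 0 + 4(317.5) = 1270
Total out = 2433 mol/min; y_H₂O = 1270 / 2433 = 0.522.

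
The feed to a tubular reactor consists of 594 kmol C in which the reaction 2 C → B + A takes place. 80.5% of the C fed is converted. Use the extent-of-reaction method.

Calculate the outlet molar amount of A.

239 kmol

C reacted = 0.805 × 594 = 478.2 kmol; ν_C = −2, so ξ = 478.2/2 = 239.1 kmol.
Outlet amounts (n = n₀ + ν ξ):
  C: 594 − 2(239.1) = 115.8
  B: 0 + 1(239.1) = 239.1
  A: 0 + 1(239.1) = 239.1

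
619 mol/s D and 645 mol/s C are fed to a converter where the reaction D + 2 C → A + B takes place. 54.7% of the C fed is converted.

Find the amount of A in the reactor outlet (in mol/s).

176 mol/s

C reacted = 0.547 × 645 = 352.8 mol/s; ν_C = −2, so ξ = 352.8/2 = 176.4 mol/s.
Outlet amounts (n = n₀ + ν ξ):
  D: 619 − 1(176.4) = 442.6
  C: 645 − 2(176.4) = 292.2
  A: 0 + 1(176.4) = 176.4
  B: 0 + 1(176.4) = 176.4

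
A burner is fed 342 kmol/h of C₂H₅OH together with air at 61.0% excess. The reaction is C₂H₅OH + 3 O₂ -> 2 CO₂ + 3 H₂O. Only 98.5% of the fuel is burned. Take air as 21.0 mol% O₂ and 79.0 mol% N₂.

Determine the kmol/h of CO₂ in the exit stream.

674 kmol/h

Stoichiometric O₂ = 3 × 342 = 1026 kmol/h; O₂ fed = 1026 × 1.610 = 1652 kmol/h.
N₂ fed = 1652 × 79/21 = 6214 kmol/h.
Fuel reacted = 0.985 × 342 → ξ = 336.9 kmol/h.
Outlet (n = n₀ + ν ξ):
  C₂H₅OH: 342 − 1(336.9) = 5.13
  O₂: 1652 − 3(336.9) = 641.2
  N₂: 6214 (inert)
  CO₂: 0 + 2(336.9) = 673.7
  H₂O: 0 + 3(336.9) = 1011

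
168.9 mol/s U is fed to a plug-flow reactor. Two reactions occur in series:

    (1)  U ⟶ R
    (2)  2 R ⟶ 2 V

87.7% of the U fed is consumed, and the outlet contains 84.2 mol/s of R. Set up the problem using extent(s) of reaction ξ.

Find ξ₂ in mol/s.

Conversion of U: U consumed = 1ξ₁ = 0.877 × 168.9 → ξ₁ = 148.1 mol/s.
R balance: n_R = 0 + 1ξ₁ − 2ξ₂ = 84.2 → ξ₂ = (1·148.1 − 84.2)/2 = 31.96 mol/s.
Outlet amounts (n = n₀ + Σ ν·ξ):
  U: 168.9 − 1(148.1) = 20.77
  R: 0 + 1(148.1) − 2(31.96) = 84.2
  V: 0 + 2(31.96) = 63.93

ξ₂ = 32 mol/s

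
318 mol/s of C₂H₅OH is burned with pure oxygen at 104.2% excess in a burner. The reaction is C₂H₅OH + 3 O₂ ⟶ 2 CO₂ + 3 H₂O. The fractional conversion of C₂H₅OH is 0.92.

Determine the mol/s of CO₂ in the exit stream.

Stoichiometric O₂ = 3 × 318 = 954 mol/s; O₂ fed = 954 × 2.042 = 1948 mol/s.
Fuel reacted = 0.92 × 318 → ξ = 292.6 mol/s.
Outlet (n = n₀ + ν ξ):
  C₂H₅OH: 318 − 1(292.6) = 25.44
  O₂: 1948 − 3(292.6) = 1070
  CO₂: 0 + 2(292.6) = 585.1
  H₂O: 0 + 3(292.6) = 877.7

585 mol/s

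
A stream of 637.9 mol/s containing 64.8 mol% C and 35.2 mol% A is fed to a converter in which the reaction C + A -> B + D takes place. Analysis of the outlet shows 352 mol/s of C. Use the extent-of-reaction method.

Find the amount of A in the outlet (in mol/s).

163 mol/s

For C: n = n₀ − 1ξ → 352 = 413.4 − 1ξ, giving ξ = 61.36 mol/s.
Outlet amounts (n = n₀ + ν ξ):
  C: 413.4 − 1(61.36) = 352
  A: 224.5 − 1(61.36) = 163.2
  B: 0 + 1(61.36) = 61.36
  D: 0 + 1(61.36) = 61.36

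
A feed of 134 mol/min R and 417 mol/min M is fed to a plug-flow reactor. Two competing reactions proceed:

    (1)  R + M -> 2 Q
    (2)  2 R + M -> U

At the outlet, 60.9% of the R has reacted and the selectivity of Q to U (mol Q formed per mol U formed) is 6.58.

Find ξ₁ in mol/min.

ξ₁ = 50.8 mol/min

Conversion of R: R consumed = 0.609 × 134 = 81.61 mol/min = 1ξ₁ + 2ξ₂.
Selectivity: 2ξ₁ / (1ξ₂) = 6.58 → ξ₁ = 3.29 ξ₂.
Substitute: (1·3.29 + 2) ξ₂ = 81.61 → ξ₂ = 15.43 mol/min, ξ₁ = 50.75 mol/min.
Outlet amounts (n = n₀ + Σ ν·ξ):
  R: 134 − 1(50.75) − 2(15.43) = 52.39
  M: 417 − 1(50.75) − 1(15.43) = 350.8
  Q: 0 + 2(50.75) = 101.5
  U: 0 + 1(15.43) = 15.43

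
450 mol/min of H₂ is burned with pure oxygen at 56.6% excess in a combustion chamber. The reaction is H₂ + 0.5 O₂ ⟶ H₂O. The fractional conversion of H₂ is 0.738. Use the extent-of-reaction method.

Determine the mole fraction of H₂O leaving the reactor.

0.522

Stoichiometric O₂ = 0.5 × 450 = 225 mol/min; O₂ fed = 225 × 1.566 = 352.4 mol/min.
Fuel reacted = 0.738 × 450 → ξ = 332.1 mol/min.
Outlet (n = n₀ + ν ξ):
  H₂: 450 − 1(332.1) = 117.9
  O₂: 352.4 − 0.5(332.1) = 186.3
  H₂O: 0 + 1(332.1) = 332.1
Total out = 636.3 mol/min; y_H₂O = 332.1 / 636.3 = 0.5219.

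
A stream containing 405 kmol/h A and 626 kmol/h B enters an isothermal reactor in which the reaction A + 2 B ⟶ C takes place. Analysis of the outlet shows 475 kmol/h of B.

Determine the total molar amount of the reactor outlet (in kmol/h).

For B: n = n₀ − 2ξ → 475 = 626 − 2ξ, giving ξ = 75.5 kmol/h.
Outlet amounts (n = n₀ + ν ξ):
  A: 405 − 1(75.5) = 329.5
  B: 626 − 2(75.5) = 475
  C: 0 + 1(75.5) = 75.5
Total out = 329.5 + 475 + 75.5 = 880 kmol/h.

880 kmol/h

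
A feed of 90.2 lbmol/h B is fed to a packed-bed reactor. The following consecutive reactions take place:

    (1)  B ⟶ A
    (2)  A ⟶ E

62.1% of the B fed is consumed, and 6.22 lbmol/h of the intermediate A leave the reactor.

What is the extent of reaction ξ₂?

Conversion of B: B consumed = 1ξ₁ = 0.621 × 90.2 → ξ₁ = 56.01 lbmol/h.
A balance: n_A = 0 + 1ξ₁ − 1ξ₂ = 6.22 → ξ₂ = (1·56.01 − 6.22)/1 = 49.79 lbmol/h.
Outlet amounts (n = n₀ + Σ ν·ξ):
  B: 90.2 − 1(56.01) = 34.19
  A: 0 + 1(56.01) − 1(49.79) = 6.22
  E: 0 + 1(49.79) = 49.79

ξ₂ = 49.8 lbmol/h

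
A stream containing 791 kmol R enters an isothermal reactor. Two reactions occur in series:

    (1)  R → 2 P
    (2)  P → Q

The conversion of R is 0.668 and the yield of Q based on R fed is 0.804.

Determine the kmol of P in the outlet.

421 kmol

Conversion of R: R consumed = 1ξ₁ = 0.668 × 791 → ξ₁ = 528.4 kmol.
Yield of Q: 1ξ₂ / 791 = 0.804 → ξ₂ = 636 kmol.
Outlet amounts (n = n₀ + Σ ν·ξ):
  R: 791 − 1(528.4) = 262.6
  P: 0 + 2(528.4) − 1(636) = 420.8
  Q: 0 + 1(636) = 636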